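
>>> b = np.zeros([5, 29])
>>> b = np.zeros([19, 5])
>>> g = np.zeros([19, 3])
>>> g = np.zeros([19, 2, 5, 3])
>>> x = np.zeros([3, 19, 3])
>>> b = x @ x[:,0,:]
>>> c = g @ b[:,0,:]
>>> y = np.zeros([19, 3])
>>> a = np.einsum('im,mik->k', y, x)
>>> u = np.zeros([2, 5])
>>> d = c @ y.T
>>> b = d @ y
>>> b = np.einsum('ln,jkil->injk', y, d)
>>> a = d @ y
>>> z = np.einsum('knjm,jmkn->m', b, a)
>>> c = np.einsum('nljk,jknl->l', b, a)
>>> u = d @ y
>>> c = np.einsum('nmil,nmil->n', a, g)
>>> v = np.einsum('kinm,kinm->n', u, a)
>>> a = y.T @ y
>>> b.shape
(5, 3, 19, 2)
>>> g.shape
(19, 2, 5, 3)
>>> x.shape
(3, 19, 3)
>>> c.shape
(19,)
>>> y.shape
(19, 3)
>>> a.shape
(3, 3)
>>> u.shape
(19, 2, 5, 3)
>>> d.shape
(19, 2, 5, 19)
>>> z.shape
(2,)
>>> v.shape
(5,)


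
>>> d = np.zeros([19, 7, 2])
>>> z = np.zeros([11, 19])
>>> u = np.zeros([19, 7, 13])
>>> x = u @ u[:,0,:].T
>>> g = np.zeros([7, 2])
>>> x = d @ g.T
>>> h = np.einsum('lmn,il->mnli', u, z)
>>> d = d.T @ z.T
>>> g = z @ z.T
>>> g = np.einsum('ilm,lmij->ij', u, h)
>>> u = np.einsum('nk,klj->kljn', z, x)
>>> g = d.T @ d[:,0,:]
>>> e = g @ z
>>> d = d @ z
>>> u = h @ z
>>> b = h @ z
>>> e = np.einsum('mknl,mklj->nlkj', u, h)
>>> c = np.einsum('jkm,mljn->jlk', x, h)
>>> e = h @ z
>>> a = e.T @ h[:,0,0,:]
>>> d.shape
(2, 7, 19)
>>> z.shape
(11, 19)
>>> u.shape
(7, 13, 19, 19)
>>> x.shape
(19, 7, 7)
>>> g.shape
(11, 7, 11)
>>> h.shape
(7, 13, 19, 11)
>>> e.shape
(7, 13, 19, 19)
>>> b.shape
(7, 13, 19, 19)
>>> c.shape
(19, 13, 7)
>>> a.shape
(19, 19, 13, 11)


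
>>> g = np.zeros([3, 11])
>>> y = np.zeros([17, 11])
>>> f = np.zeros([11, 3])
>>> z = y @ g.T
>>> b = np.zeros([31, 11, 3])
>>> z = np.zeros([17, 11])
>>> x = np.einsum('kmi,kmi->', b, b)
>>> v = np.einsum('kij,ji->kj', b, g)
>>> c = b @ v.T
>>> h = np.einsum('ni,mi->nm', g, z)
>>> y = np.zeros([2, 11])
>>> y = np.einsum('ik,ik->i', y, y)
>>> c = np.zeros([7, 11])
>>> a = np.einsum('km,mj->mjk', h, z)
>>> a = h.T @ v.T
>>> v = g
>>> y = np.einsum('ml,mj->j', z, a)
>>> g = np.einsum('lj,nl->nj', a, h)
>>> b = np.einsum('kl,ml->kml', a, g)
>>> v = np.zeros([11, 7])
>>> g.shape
(3, 31)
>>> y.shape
(31,)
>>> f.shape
(11, 3)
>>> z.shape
(17, 11)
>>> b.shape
(17, 3, 31)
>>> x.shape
()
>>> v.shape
(11, 7)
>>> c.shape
(7, 11)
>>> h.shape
(3, 17)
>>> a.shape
(17, 31)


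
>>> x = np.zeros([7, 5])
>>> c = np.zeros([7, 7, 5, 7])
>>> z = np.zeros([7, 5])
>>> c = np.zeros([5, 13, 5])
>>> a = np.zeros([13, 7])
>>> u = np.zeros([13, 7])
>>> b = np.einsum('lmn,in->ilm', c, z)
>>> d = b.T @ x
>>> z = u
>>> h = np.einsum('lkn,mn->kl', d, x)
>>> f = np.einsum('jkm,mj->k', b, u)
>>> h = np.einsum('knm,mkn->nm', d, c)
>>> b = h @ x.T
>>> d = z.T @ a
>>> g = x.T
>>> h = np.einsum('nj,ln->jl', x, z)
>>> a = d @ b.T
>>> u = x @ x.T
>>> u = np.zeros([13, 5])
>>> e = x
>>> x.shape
(7, 5)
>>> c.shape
(5, 13, 5)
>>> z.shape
(13, 7)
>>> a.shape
(7, 5)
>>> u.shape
(13, 5)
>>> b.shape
(5, 7)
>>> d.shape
(7, 7)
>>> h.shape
(5, 13)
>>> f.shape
(5,)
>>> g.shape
(5, 7)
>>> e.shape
(7, 5)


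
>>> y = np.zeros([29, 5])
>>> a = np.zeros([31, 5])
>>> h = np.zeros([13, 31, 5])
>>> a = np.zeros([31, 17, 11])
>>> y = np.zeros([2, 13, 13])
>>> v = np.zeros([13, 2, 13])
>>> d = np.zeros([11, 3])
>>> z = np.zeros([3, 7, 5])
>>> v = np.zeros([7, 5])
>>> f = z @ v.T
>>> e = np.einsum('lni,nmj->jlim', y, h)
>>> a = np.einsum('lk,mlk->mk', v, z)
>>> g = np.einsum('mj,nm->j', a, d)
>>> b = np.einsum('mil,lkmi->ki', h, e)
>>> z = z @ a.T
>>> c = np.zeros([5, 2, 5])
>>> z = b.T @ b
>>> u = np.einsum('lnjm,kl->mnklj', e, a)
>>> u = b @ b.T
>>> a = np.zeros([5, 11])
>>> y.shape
(2, 13, 13)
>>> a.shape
(5, 11)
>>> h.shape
(13, 31, 5)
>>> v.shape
(7, 5)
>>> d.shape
(11, 3)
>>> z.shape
(31, 31)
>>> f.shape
(3, 7, 7)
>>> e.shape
(5, 2, 13, 31)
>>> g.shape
(5,)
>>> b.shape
(2, 31)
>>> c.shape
(5, 2, 5)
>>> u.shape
(2, 2)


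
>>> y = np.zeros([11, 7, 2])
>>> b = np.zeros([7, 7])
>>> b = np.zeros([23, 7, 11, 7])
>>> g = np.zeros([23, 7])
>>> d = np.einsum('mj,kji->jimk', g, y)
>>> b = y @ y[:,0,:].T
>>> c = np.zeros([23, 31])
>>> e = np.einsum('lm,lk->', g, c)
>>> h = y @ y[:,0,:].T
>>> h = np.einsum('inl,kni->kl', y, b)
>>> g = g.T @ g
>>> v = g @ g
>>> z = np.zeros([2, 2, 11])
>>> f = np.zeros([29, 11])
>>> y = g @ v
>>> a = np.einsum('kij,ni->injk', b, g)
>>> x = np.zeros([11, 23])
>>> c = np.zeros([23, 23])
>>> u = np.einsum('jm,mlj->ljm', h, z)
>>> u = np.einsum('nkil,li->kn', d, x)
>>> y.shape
(7, 7)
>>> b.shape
(11, 7, 11)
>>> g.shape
(7, 7)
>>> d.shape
(7, 2, 23, 11)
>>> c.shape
(23, 23)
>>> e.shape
()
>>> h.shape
(11, 2)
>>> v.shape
(7, 7)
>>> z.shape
(2, 2, 11)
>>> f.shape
(29, 11)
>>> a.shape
(7, 7, 11, 11)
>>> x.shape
(11, 23)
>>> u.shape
(2, 7)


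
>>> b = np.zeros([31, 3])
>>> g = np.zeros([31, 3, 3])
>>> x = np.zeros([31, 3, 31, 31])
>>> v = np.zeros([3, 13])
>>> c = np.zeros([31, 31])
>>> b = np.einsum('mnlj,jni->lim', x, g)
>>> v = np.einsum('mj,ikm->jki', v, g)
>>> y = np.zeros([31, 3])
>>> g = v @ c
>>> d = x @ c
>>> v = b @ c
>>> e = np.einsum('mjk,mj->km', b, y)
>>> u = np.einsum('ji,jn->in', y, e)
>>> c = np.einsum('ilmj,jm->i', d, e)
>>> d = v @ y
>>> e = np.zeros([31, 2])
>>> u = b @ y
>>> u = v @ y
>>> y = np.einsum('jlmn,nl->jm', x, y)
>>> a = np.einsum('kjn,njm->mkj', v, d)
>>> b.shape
(31, 3, 31)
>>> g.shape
(13, 3, 31)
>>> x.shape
(31, 3, 31, 31)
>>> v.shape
(31, 3, 31)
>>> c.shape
(31,)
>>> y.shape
(31, 31)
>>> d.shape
(31, 3, 3)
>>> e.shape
(31, 2)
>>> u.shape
(31, 3, 3)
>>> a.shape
(3, 31, 3)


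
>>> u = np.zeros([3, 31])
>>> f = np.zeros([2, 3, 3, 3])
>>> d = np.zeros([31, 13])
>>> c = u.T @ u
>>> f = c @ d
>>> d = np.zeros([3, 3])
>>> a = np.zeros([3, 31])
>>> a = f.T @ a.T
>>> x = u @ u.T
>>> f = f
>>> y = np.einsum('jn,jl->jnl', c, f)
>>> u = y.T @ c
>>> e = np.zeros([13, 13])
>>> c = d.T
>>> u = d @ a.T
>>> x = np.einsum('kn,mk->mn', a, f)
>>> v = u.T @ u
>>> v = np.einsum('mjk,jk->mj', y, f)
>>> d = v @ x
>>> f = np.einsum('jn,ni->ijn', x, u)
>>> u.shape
(3, 13)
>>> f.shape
(13, 31, 3)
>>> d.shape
(31, 3)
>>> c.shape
(3, 3)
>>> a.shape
(13, 3)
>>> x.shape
(31, 3)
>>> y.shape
(31, 31, 13)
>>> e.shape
(13, 13)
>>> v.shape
(31, 31)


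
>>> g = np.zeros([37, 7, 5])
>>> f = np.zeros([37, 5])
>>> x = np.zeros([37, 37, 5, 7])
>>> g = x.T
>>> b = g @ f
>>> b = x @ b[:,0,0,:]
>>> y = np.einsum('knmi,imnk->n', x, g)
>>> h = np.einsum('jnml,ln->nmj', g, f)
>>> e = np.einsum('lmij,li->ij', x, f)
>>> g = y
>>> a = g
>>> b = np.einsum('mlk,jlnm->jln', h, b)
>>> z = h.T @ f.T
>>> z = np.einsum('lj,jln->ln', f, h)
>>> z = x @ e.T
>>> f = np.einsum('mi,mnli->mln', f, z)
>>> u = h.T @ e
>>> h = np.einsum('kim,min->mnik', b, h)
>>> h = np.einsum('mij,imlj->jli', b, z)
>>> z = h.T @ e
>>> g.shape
(37,)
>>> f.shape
(37, 5, 37)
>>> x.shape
(37, 37, 5, 7)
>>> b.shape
(37, 37, 5)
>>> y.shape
(37,)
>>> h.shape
(5, 5, 37)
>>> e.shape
(5, 7)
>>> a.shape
(37,)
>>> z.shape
(37, 5, 7)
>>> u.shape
(7, 37, 7)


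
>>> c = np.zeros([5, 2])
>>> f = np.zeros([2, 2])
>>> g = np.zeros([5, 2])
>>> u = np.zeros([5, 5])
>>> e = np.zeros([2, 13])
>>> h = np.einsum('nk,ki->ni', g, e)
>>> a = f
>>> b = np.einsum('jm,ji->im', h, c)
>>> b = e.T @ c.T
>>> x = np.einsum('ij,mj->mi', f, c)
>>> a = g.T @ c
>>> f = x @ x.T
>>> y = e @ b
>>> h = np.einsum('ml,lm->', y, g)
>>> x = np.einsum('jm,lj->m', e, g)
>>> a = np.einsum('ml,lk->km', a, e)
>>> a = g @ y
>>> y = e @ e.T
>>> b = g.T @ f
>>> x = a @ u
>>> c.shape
(5, 2)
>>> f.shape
(5, 5)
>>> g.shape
(5, 2)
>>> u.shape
(5, 5)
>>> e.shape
(2, 13)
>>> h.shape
()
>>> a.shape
(5, 5)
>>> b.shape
(2, 5)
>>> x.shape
(5, 5)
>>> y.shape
(2, 2)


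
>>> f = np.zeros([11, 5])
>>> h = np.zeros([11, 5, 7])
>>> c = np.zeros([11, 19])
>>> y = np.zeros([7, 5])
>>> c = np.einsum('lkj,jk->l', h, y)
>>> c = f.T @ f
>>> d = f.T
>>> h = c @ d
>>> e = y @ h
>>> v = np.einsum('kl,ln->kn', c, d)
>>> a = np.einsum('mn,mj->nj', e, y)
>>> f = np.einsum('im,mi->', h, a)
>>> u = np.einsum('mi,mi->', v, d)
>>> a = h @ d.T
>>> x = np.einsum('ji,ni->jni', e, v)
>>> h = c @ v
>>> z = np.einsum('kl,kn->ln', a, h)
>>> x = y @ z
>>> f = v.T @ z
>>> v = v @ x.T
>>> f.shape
(11, 11)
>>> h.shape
(5, 11)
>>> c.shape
(5, 5)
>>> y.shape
(7, 5)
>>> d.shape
(5, 11)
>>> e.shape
(7, 11)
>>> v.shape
(5, 7)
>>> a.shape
(5, 5)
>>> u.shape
()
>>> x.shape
(7, 11)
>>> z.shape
(5, 11)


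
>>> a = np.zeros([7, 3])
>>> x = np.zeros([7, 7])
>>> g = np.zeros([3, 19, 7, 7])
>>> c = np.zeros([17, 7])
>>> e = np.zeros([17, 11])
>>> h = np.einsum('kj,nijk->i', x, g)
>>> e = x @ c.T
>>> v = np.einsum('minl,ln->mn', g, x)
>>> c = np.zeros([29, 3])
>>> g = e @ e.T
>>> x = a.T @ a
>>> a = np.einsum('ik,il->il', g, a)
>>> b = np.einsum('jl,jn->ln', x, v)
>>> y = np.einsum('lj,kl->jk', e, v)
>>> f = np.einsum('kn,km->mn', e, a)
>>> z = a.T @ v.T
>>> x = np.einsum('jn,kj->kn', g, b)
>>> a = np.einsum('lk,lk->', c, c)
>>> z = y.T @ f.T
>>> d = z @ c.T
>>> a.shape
()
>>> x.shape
(3, 7)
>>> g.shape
(7, 7)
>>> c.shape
(29, 3)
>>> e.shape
(7, 17)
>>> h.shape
(19,)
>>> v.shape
(3, 7)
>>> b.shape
(3, 7)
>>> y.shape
(17, 3)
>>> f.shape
(3, 17)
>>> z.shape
(3, 3)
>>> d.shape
(3, 29)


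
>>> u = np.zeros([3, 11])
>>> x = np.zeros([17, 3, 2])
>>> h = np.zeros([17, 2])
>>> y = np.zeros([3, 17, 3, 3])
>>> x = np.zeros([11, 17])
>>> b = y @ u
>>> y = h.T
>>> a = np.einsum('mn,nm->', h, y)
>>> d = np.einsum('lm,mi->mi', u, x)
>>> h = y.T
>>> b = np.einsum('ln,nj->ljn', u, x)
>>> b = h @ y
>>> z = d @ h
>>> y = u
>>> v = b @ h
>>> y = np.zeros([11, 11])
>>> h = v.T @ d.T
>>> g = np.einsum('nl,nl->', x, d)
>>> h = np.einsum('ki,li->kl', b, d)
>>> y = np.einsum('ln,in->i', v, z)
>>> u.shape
(3, 11)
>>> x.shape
(11, 17)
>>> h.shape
(17, 11)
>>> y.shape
(11,)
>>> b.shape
(17, 17)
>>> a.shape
()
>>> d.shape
(11, 17)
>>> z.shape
(11, 2)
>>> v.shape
(17, 2)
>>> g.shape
()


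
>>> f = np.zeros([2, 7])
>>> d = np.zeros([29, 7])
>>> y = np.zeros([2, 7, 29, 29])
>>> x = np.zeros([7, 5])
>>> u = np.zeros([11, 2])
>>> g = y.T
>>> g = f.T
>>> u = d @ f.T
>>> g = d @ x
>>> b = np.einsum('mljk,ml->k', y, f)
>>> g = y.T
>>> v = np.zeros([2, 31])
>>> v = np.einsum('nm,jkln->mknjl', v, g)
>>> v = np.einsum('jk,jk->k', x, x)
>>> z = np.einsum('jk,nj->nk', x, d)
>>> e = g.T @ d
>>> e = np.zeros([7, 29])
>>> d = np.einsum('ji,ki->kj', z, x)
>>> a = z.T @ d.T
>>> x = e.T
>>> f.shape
(2, 7)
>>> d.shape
(7, 29)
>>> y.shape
(2, 7, 29, 29)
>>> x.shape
(29, 7)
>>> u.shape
(29, 2)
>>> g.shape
(29, 29, 7, 2)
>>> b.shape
(29,)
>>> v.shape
(5,)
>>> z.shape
(29, 5)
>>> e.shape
(7, 29)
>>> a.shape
(5, 7)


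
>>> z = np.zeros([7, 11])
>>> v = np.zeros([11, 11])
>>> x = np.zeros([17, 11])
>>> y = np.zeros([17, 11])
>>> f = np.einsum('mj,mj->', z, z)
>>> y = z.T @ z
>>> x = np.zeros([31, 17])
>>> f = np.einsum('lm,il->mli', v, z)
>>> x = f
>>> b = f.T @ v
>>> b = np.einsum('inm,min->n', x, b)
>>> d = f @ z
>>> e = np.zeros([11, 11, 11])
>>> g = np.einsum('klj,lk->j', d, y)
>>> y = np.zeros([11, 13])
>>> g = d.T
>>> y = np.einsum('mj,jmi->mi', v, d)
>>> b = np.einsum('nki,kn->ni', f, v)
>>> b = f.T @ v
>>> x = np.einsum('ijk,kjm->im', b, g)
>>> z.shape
(7, 11)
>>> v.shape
(11, 11)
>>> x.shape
(7, 11)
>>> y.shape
(11, 11)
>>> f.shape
(11, 11, 7)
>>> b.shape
(7, 11, 11)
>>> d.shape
(11, 11, 11)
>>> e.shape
(11, 11, 11)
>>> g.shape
(11, 11, 11)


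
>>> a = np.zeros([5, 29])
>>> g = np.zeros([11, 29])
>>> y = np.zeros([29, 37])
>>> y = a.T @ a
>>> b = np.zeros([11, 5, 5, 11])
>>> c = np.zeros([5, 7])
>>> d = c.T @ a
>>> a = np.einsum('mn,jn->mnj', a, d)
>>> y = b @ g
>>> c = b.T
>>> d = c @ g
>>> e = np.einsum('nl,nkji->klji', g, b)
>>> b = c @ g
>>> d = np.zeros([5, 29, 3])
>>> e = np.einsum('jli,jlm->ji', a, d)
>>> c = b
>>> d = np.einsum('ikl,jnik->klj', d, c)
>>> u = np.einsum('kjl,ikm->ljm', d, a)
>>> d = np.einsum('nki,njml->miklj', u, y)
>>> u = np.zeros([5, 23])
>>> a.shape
(5, 29, 7)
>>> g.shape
(11, 29)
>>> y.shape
(11, 5, 5, 29)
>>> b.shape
(11, 5, 5, 29)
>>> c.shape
(11, 5, 5, 29)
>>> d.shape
(5, 7, 3, 29, 5)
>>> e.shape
(5, 7)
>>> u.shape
(5, 23)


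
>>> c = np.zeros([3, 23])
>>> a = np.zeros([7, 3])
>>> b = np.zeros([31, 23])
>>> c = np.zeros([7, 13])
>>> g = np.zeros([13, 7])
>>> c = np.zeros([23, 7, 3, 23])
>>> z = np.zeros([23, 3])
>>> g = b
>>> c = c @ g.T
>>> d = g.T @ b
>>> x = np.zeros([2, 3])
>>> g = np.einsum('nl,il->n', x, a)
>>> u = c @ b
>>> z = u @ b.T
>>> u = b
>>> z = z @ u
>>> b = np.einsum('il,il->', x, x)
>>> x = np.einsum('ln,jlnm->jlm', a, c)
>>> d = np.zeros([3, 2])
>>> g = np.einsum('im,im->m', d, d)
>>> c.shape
(23, 7, 3, 31)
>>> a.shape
(7, 3)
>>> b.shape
()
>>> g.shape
(2,)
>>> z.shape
(23, 7, 3, 23)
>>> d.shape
(3, 2)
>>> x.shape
(23, 7, 31)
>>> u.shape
(31, 23)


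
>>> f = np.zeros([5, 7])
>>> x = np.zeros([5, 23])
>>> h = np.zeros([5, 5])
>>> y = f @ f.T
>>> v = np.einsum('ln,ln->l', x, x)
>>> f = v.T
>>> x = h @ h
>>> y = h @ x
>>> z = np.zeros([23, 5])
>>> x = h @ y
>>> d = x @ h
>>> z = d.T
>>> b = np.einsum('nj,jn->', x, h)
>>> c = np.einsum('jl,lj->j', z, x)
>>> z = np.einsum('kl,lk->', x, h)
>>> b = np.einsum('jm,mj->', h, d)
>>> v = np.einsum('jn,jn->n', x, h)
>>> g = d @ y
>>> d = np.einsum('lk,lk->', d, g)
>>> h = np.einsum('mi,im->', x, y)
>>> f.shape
(5,)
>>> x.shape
(5, 5)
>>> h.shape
()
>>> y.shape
(5, 5)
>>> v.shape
(5,)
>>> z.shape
()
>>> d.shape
()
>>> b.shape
()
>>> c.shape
(5,)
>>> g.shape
(5, 5)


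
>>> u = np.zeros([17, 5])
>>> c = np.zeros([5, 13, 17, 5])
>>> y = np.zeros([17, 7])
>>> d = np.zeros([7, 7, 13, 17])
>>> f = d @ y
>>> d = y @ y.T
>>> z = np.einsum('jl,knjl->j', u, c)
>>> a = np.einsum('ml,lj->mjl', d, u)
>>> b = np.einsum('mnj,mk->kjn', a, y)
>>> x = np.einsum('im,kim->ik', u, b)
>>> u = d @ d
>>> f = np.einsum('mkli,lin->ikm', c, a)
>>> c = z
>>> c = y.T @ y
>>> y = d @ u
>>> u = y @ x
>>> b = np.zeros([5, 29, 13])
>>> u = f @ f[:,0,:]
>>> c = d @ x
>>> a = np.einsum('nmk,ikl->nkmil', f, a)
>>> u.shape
(5, 13, 5)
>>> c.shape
(17, 7)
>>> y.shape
(17, 17)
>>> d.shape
(17, 17)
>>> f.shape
(5, 13, 5)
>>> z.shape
(17,)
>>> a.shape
(5, 5, 13, 17, 17)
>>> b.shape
(5, 29, 13)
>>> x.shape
(17, 7)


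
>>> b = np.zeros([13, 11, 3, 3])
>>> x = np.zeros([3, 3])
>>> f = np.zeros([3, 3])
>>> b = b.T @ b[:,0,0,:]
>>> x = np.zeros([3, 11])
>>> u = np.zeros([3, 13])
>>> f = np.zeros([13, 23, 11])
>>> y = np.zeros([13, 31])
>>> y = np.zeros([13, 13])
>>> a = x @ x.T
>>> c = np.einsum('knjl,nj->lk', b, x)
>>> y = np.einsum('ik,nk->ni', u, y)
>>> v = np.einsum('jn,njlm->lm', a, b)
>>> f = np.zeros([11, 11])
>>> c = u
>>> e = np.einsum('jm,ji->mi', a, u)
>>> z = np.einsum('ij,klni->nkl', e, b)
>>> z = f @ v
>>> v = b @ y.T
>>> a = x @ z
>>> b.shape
(3, 3, 11, 3)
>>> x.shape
(3, 11)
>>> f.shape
(11, 11)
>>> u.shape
(3, 13)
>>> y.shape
(13, 3)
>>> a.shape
(3, 3)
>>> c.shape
(3, 13)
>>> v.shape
(3, 3, 11, 13)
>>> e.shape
(3, 13)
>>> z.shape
(11, 3)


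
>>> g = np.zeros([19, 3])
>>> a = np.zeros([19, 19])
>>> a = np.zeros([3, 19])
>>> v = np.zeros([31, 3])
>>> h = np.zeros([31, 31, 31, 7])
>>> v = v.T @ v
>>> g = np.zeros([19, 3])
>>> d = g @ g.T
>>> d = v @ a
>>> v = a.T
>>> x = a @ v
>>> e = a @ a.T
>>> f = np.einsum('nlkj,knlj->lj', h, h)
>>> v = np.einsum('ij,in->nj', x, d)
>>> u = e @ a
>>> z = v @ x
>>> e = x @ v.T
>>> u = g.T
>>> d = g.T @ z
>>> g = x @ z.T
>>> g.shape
(3, 19)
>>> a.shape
(3, 19)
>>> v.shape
(19, 3)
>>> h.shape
(31, 31, 31, 7)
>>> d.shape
(3, 3)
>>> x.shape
(3, 3)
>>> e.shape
(3, 19)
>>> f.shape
(31, 7)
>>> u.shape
(3, 19)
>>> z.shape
(19, 3)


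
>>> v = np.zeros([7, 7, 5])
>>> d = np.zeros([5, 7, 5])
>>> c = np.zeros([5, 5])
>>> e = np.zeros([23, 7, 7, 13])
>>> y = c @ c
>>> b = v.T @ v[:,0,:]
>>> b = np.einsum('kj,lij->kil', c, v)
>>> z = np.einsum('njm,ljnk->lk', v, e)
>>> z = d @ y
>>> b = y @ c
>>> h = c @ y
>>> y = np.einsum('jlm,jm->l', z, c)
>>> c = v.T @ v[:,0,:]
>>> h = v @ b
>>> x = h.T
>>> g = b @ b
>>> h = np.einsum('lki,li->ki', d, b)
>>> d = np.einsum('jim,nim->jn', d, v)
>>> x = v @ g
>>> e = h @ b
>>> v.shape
(7, 7, 5)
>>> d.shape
(5, 7)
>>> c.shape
(5, 7, 5)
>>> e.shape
(7, 5)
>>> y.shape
(7,)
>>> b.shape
(5, 5)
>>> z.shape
(5, 7, 5)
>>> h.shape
(7, 5)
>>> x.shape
(7, 7, 5)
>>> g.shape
(5, 5)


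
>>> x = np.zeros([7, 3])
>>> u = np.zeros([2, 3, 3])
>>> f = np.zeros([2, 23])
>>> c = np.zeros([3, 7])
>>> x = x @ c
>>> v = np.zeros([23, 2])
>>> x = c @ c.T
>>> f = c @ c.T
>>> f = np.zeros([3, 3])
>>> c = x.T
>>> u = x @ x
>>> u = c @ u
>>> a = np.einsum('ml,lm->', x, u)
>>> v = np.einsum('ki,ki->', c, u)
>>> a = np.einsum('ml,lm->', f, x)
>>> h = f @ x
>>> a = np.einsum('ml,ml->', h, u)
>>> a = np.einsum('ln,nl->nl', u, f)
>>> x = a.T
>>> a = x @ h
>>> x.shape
(3, 3)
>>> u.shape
(3, 3)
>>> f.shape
(3, 3)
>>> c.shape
(3, 3)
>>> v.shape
()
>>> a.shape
(3, 3)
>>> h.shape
(3, 3)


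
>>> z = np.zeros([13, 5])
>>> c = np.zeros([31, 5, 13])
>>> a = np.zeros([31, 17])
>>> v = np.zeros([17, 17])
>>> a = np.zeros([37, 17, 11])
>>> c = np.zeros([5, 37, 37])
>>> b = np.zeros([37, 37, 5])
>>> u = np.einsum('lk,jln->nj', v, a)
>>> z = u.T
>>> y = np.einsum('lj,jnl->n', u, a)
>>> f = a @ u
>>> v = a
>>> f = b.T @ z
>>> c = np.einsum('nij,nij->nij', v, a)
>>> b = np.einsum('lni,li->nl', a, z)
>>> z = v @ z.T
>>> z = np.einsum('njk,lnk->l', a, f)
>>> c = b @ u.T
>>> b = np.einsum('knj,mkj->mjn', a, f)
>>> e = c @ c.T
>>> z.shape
(5,)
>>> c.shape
(17, 11)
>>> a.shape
(37, 17, 11)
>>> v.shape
(37, 17, 11)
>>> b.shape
(5, 11, 17)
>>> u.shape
(11, 37)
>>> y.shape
(17,)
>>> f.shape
(5, 37, 11)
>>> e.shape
(17, 17)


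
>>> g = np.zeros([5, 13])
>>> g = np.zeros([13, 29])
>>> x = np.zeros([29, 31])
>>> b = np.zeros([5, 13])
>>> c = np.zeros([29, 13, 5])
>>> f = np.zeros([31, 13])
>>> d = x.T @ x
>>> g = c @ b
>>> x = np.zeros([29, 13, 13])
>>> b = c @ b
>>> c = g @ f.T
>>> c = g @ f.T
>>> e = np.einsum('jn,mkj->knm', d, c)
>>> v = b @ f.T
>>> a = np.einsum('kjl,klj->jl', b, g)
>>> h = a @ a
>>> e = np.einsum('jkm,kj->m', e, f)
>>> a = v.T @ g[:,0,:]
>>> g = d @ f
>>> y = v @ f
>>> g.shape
(31, 13)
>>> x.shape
(29, 13, 13)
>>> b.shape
(29, 13, 13)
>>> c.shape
(29, 13, 31)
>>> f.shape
(31, 13)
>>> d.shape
(31, 31)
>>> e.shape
(29,)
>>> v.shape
(29, 13, 31)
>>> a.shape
(31, 13, 13)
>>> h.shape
(13, 13)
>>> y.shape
(29, 13, 13)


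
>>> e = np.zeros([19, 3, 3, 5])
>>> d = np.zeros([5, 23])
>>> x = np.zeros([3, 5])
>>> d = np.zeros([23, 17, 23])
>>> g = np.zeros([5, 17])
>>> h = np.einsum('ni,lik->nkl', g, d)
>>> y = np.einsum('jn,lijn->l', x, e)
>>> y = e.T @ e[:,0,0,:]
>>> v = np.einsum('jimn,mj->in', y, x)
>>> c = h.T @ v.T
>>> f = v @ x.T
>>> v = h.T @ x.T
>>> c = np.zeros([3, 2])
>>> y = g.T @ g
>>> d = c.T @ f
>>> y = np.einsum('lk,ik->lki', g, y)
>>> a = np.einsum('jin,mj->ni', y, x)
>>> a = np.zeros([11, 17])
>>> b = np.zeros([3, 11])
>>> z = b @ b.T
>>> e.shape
(19, 3, 3, 5)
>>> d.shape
(2, 3)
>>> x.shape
(3, 5)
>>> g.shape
(5, 17)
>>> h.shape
(5, 23, 23)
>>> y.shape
(5, 17, 17)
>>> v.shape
(23, 23, 3)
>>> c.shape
(3, 2)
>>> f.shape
(3, 3)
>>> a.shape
(11, 17)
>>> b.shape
(3, 11)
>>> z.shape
(3, 3)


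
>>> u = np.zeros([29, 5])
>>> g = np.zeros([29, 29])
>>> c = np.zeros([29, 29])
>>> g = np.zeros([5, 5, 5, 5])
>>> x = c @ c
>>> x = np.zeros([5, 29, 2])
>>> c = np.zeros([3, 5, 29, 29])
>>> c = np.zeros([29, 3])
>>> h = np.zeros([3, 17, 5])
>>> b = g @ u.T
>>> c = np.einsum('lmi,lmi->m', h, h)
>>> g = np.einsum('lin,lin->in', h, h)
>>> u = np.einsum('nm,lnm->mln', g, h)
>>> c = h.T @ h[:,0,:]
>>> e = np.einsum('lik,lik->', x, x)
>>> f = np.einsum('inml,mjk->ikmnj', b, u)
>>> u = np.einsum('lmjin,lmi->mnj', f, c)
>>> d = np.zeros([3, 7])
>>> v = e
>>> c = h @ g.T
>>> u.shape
(17, 3, 5)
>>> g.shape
(17, 5)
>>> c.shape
(3, 17, 17)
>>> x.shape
(5, 29, 2)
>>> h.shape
(3, 17, 5)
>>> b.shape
(5, 5, 5, 29)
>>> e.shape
()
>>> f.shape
(5, 17, 5, 5, 3)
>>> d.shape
(3, 7)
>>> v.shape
()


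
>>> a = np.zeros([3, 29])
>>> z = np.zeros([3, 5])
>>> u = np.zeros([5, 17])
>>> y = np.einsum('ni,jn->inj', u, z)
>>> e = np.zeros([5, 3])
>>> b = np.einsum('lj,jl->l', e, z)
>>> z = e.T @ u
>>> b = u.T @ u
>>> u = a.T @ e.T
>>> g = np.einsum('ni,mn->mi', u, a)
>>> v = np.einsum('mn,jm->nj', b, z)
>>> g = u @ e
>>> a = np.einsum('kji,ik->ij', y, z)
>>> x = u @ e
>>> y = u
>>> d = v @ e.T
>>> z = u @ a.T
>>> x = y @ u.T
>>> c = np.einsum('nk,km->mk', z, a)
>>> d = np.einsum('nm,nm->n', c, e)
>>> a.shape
(3, 5)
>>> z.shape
(29, 3)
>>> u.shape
(29, 5)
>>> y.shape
(29, 5)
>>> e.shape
(5, 3)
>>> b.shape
(17, 17)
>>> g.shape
(29, 3)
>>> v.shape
(17, 3)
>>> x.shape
(29, 29)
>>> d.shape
(5,)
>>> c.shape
(5, 3)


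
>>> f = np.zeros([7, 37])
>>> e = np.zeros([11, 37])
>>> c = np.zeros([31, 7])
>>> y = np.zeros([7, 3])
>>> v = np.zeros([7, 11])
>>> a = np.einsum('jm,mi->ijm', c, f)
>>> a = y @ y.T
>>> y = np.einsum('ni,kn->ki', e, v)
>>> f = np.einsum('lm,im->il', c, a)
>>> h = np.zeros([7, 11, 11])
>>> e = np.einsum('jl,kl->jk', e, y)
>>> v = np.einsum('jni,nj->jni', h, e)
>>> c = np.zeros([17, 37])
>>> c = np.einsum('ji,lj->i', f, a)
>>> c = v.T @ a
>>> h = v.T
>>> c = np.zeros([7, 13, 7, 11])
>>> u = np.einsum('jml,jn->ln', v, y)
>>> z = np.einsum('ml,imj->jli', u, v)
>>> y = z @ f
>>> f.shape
(7, 31)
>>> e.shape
(11, 7)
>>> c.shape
(7, 13, 7, 11)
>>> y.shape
(11, 37, 31)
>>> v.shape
(7, 11, 11)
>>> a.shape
(7, 7)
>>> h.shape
(11, 11, 7)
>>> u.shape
(11, 37)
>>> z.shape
(11, 37, 7)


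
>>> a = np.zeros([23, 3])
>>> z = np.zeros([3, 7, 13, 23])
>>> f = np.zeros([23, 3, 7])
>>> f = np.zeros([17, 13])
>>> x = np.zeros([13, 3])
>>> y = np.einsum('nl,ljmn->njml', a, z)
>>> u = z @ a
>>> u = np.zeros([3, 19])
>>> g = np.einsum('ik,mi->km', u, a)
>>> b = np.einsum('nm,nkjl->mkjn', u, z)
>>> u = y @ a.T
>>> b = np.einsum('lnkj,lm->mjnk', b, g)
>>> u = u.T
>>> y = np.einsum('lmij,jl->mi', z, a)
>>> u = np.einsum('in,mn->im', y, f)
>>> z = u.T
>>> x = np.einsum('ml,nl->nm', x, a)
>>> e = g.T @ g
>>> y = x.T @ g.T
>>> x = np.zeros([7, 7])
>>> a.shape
(23, 3)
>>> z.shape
(17, 7)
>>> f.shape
(17, 13)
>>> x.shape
(7, 7)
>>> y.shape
(13, 19)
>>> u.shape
(7, 17)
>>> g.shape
(19, 23)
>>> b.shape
(23, 3, 7, 13)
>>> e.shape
(23, 23)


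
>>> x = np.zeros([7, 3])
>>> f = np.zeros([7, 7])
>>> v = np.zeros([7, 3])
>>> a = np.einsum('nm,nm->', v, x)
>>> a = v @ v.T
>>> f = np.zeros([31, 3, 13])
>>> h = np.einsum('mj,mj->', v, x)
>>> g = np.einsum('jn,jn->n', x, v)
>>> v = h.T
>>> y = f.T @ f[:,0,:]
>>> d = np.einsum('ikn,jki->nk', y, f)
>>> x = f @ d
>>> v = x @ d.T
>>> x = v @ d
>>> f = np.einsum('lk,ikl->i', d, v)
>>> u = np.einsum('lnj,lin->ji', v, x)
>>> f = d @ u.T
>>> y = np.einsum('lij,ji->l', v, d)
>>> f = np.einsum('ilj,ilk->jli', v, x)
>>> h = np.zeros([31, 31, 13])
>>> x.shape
(31, 3, 3)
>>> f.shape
(13, 3, 31)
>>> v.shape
(31, 3, 13)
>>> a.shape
(7, 7)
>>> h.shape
(31, 31, 13)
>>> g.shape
(3,)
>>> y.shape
(31,)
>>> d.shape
(13, 3)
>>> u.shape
(13, 3)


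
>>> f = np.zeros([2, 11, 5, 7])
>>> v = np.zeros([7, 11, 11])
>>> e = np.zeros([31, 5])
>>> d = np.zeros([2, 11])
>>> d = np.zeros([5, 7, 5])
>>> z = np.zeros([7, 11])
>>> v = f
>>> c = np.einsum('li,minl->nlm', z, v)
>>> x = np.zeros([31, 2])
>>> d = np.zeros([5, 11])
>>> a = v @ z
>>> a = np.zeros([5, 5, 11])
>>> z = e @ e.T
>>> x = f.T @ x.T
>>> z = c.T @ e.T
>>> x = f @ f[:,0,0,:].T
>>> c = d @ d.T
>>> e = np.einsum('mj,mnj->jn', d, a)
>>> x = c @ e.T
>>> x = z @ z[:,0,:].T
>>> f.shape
(2, 11, 5, 7)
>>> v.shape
(2, 11, 5, 7)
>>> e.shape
(11, 5)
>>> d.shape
(5, 11)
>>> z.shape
(2, 7, 31)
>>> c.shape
(5, 5)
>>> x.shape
(2, 7, 2)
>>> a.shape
(5, 5, 11)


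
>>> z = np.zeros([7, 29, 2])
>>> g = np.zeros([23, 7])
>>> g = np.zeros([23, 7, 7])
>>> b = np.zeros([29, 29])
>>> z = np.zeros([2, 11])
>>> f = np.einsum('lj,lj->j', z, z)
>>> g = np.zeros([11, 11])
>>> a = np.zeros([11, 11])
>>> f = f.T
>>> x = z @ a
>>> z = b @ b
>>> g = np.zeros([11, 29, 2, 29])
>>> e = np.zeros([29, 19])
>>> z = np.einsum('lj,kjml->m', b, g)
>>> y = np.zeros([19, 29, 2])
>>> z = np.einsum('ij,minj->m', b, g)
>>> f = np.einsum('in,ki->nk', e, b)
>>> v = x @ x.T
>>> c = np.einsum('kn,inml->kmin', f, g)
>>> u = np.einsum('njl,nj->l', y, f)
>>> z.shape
(11,)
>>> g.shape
(11, 29, 2, 29)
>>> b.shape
(29, 29)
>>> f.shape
(19, 29)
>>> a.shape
(11, 11)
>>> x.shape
(2, 11)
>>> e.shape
(29, 19)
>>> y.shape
(19, 29, 2)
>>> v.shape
(2, 2)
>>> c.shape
(19, 2, 11, 29)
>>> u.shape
(2,)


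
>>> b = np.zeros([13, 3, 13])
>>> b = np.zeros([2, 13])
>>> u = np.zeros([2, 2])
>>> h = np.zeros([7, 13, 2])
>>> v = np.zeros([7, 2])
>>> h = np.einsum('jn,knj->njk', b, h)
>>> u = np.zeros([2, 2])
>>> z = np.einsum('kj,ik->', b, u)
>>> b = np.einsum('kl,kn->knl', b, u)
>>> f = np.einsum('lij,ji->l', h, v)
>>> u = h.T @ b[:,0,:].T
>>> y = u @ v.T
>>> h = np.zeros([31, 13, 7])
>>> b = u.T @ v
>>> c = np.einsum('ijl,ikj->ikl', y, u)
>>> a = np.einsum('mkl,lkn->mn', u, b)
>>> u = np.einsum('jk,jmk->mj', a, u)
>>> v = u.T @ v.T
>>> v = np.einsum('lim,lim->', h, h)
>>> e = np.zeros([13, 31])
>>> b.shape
(2, 2, 2)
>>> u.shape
(2, 7)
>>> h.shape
(31, 13, 7)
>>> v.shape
()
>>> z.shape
()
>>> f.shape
(13,)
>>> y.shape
(7, 2, 7)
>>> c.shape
(7, 2, 7)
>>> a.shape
(7, 2)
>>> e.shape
(13, 31)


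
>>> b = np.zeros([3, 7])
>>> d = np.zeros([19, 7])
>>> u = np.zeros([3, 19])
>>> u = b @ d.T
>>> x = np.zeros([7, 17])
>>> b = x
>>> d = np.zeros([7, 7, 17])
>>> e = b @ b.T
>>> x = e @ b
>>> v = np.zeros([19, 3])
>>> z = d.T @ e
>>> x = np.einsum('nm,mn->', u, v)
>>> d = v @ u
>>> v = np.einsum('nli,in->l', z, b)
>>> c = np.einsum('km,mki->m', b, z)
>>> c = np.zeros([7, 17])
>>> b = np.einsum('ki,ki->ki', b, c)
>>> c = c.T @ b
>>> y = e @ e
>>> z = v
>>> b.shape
(7, 17)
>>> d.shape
(19, 19)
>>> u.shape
(3, 19)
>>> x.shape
()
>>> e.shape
(7, 7)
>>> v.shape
(7,)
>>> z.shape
(7,)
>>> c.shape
(17, 17)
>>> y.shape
(7, 7)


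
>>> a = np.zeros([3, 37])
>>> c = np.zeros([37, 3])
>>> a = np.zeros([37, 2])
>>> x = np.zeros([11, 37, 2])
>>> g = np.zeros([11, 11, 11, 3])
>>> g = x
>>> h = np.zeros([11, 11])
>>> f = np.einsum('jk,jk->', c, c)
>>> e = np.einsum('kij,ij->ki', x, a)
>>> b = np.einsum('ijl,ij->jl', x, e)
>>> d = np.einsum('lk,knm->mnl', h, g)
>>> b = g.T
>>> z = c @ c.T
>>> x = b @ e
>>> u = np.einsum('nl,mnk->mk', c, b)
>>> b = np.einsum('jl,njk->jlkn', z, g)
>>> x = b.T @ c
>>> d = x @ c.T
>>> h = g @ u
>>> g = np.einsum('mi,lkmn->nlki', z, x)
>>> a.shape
(37, 2)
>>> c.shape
(37, 3)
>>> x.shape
(11, 2, 37, 3)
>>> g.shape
(3, 11, 2, 37)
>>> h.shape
(11, 37, 11)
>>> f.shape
()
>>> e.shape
(11, 37)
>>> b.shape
(37, 37, 2, 11)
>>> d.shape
(11, 2, 37, 37)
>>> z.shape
(37, 37)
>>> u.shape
(2, 11)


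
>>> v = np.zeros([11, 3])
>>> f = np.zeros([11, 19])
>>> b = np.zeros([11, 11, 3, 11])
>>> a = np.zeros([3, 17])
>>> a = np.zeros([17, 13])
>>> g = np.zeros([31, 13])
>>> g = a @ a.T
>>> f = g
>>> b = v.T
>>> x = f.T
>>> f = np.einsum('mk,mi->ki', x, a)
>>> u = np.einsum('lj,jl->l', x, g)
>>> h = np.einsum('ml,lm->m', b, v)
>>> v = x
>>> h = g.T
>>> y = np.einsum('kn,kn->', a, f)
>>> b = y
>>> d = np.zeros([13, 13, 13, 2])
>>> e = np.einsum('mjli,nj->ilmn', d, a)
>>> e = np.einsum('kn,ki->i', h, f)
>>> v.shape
(17, 17)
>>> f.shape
(17, 13)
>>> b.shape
()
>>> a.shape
(17, 13)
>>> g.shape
(17, 17)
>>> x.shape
(17, 17)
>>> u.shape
(17,)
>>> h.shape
(17, 17)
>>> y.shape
()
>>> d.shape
(13, 13, 13, 2)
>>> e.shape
(13,)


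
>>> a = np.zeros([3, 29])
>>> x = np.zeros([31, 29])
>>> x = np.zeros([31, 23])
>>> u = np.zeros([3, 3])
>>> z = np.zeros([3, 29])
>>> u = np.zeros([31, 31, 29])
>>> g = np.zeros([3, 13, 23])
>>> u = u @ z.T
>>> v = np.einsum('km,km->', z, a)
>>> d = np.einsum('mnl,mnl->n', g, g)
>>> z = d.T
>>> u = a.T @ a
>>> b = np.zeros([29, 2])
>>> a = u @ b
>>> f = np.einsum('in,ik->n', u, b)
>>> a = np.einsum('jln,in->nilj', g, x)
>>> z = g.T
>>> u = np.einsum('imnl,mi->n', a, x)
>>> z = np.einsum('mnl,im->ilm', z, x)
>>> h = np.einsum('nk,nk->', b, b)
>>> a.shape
(23, 31, 13, 3)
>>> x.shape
(31, 23)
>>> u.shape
(13,)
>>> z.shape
(31, 3, 23)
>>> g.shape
(3, 13, 23)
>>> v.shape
()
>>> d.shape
(13,)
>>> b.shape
(29, 2)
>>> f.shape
(29,)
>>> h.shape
()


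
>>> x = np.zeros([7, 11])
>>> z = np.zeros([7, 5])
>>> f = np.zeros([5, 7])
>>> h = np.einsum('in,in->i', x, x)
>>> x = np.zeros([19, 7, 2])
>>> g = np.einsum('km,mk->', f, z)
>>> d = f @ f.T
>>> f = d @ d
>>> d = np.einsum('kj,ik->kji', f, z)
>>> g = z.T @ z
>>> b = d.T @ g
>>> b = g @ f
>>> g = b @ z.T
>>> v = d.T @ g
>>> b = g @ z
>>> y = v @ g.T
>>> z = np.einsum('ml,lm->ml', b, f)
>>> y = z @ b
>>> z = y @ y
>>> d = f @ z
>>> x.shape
(19, 7, 2)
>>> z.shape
(5, 5)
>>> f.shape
(5, 5)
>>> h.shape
(7,)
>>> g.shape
(5, 7)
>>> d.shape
(5, 5)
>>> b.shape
(5, 5)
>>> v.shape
(7, 5, 7)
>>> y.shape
(5, 5)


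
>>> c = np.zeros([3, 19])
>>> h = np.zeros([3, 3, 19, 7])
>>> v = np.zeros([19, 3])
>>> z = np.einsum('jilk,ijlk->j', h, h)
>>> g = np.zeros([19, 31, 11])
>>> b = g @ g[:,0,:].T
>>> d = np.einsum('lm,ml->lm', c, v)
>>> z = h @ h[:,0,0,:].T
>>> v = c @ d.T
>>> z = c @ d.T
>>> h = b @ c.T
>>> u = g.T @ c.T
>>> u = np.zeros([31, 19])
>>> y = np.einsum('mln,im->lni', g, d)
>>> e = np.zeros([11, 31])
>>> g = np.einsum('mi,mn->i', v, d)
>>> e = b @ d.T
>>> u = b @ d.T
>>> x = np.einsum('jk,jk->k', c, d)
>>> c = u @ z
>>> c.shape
(19, 31, 3)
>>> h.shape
(19, 31, 3)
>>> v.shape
(3, 3)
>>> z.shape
(3, 3)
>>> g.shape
(3,)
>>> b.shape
(19, 31, 19)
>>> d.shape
(3, 19)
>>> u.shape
(19, 31, 3)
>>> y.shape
(31, 11, 3)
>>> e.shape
(19, 31, 3)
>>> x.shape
(19,)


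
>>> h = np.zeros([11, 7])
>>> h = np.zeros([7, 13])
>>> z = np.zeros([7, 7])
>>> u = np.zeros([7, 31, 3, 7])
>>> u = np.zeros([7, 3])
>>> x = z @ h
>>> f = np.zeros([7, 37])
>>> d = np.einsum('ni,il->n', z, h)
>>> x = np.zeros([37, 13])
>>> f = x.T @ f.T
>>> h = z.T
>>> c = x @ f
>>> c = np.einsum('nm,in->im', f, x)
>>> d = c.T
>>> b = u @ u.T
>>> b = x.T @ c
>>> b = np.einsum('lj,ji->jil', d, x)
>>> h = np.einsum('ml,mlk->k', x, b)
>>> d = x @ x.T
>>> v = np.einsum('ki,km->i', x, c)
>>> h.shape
(7,)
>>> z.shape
(7, 7)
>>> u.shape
(7, 3)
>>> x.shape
(37, 13)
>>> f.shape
(13, 7)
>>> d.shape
(37, 37)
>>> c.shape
(37, 7)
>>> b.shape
(37, 13, 7)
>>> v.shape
(13,)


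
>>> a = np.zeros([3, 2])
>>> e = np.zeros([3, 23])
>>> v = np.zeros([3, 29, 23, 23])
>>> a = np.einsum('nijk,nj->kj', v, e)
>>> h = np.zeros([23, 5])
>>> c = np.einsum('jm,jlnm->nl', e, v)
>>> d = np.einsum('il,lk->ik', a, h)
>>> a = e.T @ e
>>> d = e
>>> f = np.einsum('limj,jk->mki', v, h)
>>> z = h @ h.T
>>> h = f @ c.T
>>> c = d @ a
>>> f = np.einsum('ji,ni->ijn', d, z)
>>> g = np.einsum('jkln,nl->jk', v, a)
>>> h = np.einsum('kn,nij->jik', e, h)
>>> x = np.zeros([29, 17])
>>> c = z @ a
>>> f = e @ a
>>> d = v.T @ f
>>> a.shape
(23, 23)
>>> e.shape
(3, 23)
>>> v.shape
(3, 29, 23, 23)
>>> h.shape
(23, 5, 3)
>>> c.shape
(23, 23)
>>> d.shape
(23, 23, 29, 23)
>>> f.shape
(3, 23)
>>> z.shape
(23, 23)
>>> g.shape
(3, 29)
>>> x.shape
(29, 17)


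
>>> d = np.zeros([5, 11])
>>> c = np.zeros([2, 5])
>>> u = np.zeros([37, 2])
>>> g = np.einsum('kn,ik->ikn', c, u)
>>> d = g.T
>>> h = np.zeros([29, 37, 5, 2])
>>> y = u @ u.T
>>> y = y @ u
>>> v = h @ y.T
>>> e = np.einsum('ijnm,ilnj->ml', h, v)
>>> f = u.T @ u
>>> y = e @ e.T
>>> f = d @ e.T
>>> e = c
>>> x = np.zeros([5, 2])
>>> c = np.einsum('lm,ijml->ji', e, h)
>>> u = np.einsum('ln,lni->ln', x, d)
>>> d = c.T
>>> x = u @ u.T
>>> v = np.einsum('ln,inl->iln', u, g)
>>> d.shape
(29, 37)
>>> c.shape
(37, 29)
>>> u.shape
(5, 2)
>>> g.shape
(37, 2, 5)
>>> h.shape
(29, 37, 5, 2)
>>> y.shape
(2, 2)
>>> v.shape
(37, 5, 2)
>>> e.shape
(2, 5)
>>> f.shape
(5, 2, 2)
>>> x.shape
(5, 5)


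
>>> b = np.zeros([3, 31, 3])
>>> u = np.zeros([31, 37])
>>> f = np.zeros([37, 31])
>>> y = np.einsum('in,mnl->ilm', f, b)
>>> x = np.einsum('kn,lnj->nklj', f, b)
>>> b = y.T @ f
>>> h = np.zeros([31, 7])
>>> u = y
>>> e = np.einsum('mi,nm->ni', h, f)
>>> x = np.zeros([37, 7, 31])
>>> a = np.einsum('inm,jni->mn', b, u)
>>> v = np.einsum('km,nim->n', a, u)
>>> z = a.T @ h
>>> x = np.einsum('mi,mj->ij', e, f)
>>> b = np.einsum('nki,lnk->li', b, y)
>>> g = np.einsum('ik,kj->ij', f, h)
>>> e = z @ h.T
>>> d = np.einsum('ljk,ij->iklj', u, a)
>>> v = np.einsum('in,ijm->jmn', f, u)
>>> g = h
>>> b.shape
(37, 31)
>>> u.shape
(37, 3, 3)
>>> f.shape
(37, 31)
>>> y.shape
(37, 3, 3)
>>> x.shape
(7, 31)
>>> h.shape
(31, 7)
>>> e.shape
(3, 31)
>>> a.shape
(31, 3)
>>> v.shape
(3, 3, 31)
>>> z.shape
(3, 7)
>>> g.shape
(31, 7)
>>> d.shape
(31, 3, 37, 3)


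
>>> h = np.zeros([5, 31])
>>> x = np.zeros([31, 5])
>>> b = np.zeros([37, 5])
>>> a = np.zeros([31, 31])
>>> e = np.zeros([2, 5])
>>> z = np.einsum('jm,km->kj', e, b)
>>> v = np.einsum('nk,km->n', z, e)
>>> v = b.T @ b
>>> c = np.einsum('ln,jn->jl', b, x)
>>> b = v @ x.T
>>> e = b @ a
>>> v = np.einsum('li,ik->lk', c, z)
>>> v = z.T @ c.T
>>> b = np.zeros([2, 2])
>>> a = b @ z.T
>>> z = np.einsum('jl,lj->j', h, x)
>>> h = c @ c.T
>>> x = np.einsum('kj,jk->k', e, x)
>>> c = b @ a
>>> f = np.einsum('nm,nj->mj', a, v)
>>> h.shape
(31, 31)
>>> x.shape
(5,)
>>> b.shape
(2, 2)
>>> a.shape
(2, 37)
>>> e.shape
(5, 31)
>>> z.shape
(5,)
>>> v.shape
(2, 31)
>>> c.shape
(2, 37)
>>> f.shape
(37, 31)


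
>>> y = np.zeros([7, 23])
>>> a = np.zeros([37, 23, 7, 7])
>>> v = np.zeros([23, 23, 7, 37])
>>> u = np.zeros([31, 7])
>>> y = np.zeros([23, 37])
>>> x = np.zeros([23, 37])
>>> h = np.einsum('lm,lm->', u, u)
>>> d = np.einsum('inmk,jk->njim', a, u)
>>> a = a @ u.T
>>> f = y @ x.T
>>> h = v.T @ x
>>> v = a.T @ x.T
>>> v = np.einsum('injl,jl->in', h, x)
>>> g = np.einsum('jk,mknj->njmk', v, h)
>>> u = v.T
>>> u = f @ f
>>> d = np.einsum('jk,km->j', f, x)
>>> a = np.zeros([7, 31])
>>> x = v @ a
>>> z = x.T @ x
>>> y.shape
(23, 37)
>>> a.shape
(7, 31)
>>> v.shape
(37, 7)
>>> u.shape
(23, 23)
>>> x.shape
(37, 31)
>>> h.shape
(37, 7, 23, 37)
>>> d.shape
(23,)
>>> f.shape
(23, 23)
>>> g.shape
(23, 37, 37, 7)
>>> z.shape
(31, 31)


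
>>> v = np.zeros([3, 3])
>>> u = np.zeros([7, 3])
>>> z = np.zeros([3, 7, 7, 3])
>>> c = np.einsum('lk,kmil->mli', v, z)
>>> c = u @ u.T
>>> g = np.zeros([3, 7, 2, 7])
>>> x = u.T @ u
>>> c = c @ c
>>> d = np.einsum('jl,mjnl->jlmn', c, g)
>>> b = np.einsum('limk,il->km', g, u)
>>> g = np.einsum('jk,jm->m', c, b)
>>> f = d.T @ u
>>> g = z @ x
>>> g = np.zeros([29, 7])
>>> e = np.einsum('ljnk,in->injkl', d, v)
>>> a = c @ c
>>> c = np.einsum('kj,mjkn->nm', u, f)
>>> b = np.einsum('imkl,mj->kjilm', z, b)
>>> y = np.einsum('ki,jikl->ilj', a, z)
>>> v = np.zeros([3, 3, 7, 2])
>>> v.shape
(3, 3, 7, 2)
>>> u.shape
(7, 3)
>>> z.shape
(3, 7, 7, 3)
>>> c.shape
(3, 2)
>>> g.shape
(29, 7)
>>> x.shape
(3, 3)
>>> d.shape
(7, 7, 3, 2)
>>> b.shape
(7, 2, 3, 3, 7)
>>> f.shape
(2, 3, 7, 3)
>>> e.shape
(3, 3, 7, 2, 7)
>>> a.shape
(7, 7)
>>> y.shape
(7, 3, 3)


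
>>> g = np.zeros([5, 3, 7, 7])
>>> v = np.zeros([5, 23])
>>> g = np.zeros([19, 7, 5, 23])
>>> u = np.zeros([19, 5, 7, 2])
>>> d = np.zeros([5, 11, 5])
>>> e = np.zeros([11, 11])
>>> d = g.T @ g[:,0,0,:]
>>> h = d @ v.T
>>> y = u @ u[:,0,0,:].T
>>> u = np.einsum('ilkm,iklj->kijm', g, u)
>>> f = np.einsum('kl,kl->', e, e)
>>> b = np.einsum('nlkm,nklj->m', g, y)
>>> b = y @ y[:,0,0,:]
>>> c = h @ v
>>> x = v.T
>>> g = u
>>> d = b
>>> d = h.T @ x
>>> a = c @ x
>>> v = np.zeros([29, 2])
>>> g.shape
(5, 19, 2, 23)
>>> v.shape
(29, 2)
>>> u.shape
(5, 19, 2, 23)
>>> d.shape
(5, 7, 5, 5)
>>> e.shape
(11, 11)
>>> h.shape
(23, 5, 7, 5)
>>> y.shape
(19, 5, 7, 19)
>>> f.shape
()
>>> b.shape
(19, 5, 7, 19)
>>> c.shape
(23, 5, 7, 23)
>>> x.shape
(23, 5)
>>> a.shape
(23, 5, 7, 5)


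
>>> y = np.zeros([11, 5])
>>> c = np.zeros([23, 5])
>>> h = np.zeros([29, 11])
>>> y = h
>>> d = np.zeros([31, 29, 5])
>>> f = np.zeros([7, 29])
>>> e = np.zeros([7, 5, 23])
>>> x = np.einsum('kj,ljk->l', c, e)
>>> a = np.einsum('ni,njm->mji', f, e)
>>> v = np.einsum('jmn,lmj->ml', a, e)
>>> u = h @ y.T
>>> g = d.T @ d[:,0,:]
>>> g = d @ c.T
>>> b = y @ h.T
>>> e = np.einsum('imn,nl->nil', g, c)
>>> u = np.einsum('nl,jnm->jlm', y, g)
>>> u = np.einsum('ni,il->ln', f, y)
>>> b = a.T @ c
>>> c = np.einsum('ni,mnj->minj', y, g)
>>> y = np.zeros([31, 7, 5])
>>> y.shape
(31, 7, 5)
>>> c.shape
(31, 11, 29, 23)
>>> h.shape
(29, 11)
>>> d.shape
(31, 29, 5)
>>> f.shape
(7, 29)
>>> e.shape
(23, 31, 5)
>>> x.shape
(7,)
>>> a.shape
(23, 5, 29)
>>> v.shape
(5, 7)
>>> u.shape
(11, 7)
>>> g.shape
(31, 29, 23)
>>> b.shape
(29, 5, 5)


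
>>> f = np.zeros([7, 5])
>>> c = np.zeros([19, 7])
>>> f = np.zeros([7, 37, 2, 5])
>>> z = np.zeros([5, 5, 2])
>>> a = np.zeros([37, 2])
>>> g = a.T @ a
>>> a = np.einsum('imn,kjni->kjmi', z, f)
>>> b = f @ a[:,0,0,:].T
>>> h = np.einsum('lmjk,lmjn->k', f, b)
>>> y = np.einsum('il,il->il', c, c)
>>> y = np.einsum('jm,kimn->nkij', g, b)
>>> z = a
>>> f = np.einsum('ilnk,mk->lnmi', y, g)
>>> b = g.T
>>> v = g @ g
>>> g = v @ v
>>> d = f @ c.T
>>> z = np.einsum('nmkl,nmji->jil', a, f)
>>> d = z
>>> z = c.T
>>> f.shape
(7, 37, 2, 7)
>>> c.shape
(19, 7)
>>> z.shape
(7, 19)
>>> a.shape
(7, 37, 5, 5)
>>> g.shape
(2, 2)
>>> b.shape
(2, 2)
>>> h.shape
(5,)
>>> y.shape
(7, 7, 37, 2)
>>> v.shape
(2, 2)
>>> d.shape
(2, 7, 5)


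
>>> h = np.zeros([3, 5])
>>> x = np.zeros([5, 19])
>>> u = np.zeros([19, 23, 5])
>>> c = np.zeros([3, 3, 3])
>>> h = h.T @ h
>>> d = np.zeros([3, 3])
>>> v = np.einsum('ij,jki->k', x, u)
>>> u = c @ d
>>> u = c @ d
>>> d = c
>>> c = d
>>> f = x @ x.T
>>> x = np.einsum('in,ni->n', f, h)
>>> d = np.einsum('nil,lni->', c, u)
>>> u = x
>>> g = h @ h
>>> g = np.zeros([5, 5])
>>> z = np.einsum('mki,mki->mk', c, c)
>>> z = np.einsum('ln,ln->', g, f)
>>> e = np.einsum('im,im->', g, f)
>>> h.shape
(5, 5)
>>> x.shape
(5,)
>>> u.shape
(5,)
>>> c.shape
(3, 3, 3)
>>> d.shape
()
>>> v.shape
(23,)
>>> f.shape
(5, 5)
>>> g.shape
(5, 5)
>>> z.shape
()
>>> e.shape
()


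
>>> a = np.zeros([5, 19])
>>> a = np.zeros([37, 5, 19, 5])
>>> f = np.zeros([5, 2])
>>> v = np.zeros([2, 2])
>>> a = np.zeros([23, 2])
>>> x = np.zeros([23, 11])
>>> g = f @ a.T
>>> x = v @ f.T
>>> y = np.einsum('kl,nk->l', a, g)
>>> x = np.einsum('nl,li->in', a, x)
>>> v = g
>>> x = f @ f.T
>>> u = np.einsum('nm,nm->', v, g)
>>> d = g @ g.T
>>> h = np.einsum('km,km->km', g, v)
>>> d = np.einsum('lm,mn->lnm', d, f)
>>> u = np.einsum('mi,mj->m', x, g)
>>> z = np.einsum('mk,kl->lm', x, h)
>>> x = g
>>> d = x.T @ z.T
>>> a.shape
(23, 2)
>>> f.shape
(5, 2)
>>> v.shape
(5, 23)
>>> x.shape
(5, 23)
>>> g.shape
(5, 23)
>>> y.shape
(2,)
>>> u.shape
(5,)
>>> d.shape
(23, 23)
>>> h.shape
(5, 23)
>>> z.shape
(23, 5)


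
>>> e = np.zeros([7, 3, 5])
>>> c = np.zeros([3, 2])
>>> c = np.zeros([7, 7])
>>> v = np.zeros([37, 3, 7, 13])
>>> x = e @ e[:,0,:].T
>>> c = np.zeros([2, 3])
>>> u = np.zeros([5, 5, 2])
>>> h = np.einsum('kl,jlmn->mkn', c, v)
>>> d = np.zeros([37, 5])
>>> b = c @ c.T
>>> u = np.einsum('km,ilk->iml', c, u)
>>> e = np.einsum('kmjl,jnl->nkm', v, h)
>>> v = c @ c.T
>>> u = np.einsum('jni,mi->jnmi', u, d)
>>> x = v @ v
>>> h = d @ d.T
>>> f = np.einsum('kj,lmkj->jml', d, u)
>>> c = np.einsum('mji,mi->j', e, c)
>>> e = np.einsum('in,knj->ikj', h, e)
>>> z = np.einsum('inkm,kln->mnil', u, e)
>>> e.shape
(37, 2, 3)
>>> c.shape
(37,)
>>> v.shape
(2, 2)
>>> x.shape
(2, 2)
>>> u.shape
(5, 3, 37, 5)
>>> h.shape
(37, 37)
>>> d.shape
(37, 5)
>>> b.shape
(2, 2)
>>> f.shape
(5, 3, 5)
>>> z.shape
(5, 3, 5, 2)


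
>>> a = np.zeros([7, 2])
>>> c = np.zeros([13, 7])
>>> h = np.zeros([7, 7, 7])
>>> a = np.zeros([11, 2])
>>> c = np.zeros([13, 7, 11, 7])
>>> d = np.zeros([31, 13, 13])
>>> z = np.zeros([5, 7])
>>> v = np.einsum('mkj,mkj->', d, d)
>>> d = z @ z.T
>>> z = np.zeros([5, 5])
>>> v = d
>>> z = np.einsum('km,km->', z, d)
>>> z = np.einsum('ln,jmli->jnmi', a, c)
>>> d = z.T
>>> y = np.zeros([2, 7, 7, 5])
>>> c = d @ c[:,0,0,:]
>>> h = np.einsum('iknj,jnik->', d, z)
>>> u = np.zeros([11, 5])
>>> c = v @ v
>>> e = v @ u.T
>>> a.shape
(11, 2)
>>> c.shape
(5, 5)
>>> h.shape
()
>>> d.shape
(7, 7, 2, 13)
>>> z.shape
(13, 2, 7, 7)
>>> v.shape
(5, 5)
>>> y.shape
(2, 7, 7, 5)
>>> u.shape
(11, 5)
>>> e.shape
(5, 11)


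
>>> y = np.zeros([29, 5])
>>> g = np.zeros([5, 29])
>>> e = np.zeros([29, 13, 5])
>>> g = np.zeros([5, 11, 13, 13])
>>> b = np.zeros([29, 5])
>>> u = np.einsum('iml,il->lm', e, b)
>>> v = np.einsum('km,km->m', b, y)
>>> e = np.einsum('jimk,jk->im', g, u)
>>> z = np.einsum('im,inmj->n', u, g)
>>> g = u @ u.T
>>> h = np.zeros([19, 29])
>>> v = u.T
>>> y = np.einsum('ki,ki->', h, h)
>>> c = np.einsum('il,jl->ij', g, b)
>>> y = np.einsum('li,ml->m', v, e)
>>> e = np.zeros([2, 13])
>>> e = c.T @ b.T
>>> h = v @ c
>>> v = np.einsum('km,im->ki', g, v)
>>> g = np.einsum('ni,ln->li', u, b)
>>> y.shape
(11,)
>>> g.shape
(29, 13)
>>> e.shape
(29, 29)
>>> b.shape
(29, 5)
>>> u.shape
(5, 13)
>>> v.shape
(5, 13)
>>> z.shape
(11,)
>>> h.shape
(13, 29)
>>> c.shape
(5, 29)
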